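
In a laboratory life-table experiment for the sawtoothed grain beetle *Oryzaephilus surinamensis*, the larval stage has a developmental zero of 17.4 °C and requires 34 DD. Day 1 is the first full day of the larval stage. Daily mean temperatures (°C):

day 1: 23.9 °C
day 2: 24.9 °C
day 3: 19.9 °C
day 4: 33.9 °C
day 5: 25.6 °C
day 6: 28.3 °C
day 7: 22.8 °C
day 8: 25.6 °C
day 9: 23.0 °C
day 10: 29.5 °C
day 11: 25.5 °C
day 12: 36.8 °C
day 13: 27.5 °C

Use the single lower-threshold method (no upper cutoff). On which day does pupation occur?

Daily DD above 17.4 °C: 6.5, 7.5, 2.5, 16.5, 8.2, 10.9, 5.4, 8.2, 5.6, 12.1, 8.1, 19.4, 10.1.
Cumulative: 6.5, 14.0, 16.5, 33.0, 41.2, 52.1, 57.5, 65.7, 71.3, 83.4, 91.5, 110.9, 121.0.
The total first reaches 34 DD on day 5.

day 5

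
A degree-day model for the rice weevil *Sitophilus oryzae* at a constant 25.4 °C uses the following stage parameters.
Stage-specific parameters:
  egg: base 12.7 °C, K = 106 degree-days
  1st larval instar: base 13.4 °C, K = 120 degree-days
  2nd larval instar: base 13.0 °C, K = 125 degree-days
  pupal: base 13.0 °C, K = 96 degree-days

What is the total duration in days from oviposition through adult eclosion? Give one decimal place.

egg: 106 / (25.4 − 12.7) = 106 / 12.7 = 8.346 d.
1st larval instar: 120 / (25.4 − 13.4) = 120 / 12.0 = 10.000 d.
2nd larval instar: 125 / (25.4 − 13.0) = 125 / 12.4 = 10.081 d.
pupal: 96 / (25.4 − 13.0) = 96 / 12.4 = 7.742 d.
Sum = 36.169 ≈ 36.2 days.

36.2 days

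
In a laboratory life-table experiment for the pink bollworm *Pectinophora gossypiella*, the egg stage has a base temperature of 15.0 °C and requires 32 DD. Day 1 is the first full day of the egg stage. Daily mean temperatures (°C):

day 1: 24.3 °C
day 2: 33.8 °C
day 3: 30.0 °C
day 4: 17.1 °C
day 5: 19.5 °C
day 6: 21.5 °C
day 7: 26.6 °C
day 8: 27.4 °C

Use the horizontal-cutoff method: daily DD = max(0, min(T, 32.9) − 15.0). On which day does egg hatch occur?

day 3

Daily DD above 15.0 °C (capped at 17.9): 9.3, 17.9, 15.0, 2.1, 4.5, 6.5, 11.6, 12.4.
Cumulative: 9.3, 27.2, 42.2, 44.3, 48.8, 55.3, 66.9, 79.3.
The total first reaches 32 DD on day 3.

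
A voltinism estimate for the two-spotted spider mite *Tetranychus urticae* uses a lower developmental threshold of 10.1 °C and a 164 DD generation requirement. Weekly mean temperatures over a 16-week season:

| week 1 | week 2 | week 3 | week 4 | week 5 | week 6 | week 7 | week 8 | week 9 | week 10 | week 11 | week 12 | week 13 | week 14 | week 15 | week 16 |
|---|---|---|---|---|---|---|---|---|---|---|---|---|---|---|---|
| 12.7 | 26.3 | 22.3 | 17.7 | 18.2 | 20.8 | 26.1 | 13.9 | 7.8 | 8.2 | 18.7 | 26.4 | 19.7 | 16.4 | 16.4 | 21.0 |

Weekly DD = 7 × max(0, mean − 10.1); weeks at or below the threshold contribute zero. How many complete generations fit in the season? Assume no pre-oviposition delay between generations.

5 generations

Weekly DD (7 × max(0, T̄ − 10.1)): 18.2, 113.4, 85.4, 53.2, 56.7, 74.9, 112.0, 26.6, 0.0, 0.0, 60.2, 114.1, 67.2, 44.1, 44.1, 76.3.
Season total = 946.4 DD.
Complete generations = ⌊946.4 / 164⌋ = 5.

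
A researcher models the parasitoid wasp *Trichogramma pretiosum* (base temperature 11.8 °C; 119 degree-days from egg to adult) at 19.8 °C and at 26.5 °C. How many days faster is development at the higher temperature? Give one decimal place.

6.8 days

At 19.8 °C: 119 / (19.8 − 11.8) = 119 / 8.0 = 14.875 d.
At 26.5 °C: 119 / (26.5 − 11.8) = 119 / 14.7 = 8.095 d.
Difference = |14.875 − 8.095| = 6.780 ≈ 6.8 days.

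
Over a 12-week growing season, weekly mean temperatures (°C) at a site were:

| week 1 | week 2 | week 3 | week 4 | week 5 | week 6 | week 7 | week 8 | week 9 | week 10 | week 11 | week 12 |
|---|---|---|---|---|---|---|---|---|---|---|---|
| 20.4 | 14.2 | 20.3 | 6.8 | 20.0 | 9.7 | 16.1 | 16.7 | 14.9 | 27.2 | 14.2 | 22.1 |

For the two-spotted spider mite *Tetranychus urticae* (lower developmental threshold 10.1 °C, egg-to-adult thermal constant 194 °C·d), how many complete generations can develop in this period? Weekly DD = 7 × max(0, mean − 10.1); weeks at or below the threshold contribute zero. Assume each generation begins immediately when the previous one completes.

3 generations

Weekly DD (7 × max(0, T̄ − 10.1)): 72.1, 28.7, 71.4, 0.0, 69.3, 0.0, 42.0, 46.2, 33.6, 119.7, 28.7, 84.0.
Season total = 595.7 DD.
Complete generations = ⌊595.7 / 194⌋ = 3.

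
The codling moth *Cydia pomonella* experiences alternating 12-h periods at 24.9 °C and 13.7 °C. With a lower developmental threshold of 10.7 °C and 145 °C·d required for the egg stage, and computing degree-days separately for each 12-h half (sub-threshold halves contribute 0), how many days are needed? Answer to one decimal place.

16.9 days

Day half: max(0, 24.9 − 10.7) × 0.5 = 14.2 × 0.5 = 7.10 DD.
Night half: max(0, 13.7 − 10.7) × 0.5 = 3.0 × 0.5 = 1.50 DD.
Per 24 h: 8.60 DD/day.
Duration = 145 / 8.60 = 16.860 ≈ 16.9 days.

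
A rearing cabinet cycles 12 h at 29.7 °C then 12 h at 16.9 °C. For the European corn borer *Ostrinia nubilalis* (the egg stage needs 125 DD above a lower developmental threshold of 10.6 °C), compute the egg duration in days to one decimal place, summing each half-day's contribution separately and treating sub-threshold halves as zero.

Day half: max(0, 29.7 − 10.6) × 0.5 = 19.1 × 0.5 = 9.55 DD.
Night half: max(0, 16.9 − 10.6) × 0.5 = 6.3 × 0.5 = 3.15 DD.
Per 24 h: 12.70 DD/day.
Duration = 125 / 12.70 = 9.843 ≈ 9.8 days.

9.8 days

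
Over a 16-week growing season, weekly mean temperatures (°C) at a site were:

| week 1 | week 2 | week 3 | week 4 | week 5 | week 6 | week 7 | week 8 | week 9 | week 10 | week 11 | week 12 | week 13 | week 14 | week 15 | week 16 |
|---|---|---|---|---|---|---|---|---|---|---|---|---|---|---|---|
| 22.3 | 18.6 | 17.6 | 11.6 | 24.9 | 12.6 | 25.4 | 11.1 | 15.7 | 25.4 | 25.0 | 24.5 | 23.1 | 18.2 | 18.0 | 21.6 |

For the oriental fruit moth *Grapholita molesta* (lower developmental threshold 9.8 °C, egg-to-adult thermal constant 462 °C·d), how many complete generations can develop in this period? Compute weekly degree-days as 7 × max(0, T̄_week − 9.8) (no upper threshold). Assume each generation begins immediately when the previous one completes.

Weekly DD (7 × max(0, T̄ − 9.8)): 87.5, 61.6, 54.6, 12.6, 105.7, 19.6, 109.2, 9.1, 41.3, 109.2, 106.4, 102.9, 93.1, 58.8, 57.4, 82.6.
Season total = 1111.6 DD.
Complete generations = ⌊1111.6 / 462⌋ = 2.

2 generations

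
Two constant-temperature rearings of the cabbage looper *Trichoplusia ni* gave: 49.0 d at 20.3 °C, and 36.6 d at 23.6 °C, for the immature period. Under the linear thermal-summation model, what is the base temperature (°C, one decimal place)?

Under the model K = D·(T − T_b), so D₁·(T₁ − T_b) = D₂·(T₂ − T_b).
49.0·(20.3 − T_b) = 36.6·(23.6 − T_b)
T_b = (49.0·20.3 − 36.6·23.6) / (49.0 − 36.6) = 130.94 / 12.4 = 10.560 °C ≈ 10.6 °C.

10.6 °C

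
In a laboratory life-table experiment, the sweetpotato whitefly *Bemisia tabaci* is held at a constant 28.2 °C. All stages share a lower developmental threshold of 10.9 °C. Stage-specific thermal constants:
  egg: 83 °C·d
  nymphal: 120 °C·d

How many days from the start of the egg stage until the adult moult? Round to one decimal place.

11.7 days

Daily accumulation at 28.2 °C = 28.2 − 10.9 = 17.3 DD/day.
Total K = 83 + 120 = 203 DD.
Total duration = 203 / 17.3 = 11.734 ≈ 11.7 days.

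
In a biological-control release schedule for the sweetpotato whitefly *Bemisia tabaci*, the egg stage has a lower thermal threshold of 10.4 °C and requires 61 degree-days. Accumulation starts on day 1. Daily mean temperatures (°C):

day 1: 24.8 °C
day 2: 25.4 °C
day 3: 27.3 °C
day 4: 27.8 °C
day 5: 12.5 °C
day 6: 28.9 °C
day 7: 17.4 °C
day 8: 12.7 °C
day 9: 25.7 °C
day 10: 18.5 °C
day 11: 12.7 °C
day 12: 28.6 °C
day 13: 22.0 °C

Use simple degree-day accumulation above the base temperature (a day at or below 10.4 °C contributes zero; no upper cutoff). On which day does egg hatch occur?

day 4

Daily DD above 10.4 °C: 14.4, 15.0, 16.9, 17.4, 2.1, 18.5, 7.0, 2.3, 15.3, 8.1, 2.3, 18.2, 11.6.
Cumulative: 14.4, 29.4, 46.3, 63.7, 65.8, 84.3, 91.3, 93.6, 108.9, 117.0, 119.3, 137.5, 149.1.
The total first reaches 61 DD on day 4.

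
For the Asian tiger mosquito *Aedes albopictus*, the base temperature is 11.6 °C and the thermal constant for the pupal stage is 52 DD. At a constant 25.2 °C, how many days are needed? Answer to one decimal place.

3.8 days

Daily accumulation = 25.2 − 11.6 = 13.6 DD/day.
Duration = 52 / 13.6 = 3.824 ≈ 3.8 days.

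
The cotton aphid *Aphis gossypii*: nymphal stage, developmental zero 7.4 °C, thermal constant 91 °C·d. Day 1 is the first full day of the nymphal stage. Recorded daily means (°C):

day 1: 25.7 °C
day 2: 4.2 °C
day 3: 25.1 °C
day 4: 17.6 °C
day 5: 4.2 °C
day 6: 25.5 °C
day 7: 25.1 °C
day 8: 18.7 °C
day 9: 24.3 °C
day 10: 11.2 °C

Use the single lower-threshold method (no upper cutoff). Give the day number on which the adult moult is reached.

Daily DD above 7.4 °C: 18.3, 0.0, 17.7, 10.2, 0.0, 18.1, 17.7, 11.3, 16.9, 3.8.
Cumulative: 18.3, 18.3, 36.0, 46.2, 46.2, 64.3, 82.0, 93.3, 110.2, 114.0.
The total first reaches 91 DD on day 8.

day 8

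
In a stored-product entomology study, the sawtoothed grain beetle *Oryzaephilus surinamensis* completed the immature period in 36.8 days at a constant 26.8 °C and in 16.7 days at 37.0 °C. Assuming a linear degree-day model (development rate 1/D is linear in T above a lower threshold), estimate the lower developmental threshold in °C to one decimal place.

Under the model K = D·(T − T_b), so D₁·(T₁ − T_b) = D₂·(T₂ − T_b).
36.8·(26.8 − T_b) = 16.7·(37.0 − T_b)
T_b = (36.8·26.8 − 16.7·37.0) / (36.8 − 16.7) = 368.34 / 20.1 = 18.325 °C ≈ 18.3 °C.

18.3 °C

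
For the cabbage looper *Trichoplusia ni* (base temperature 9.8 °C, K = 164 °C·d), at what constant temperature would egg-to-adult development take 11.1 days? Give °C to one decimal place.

24.6 °C

Required daily accumulation = 164 / 11.1 = 14.775 DD/day.
T = T_base + 14.775 = 9.8 + 14.775 = 24.575 ≈ 24.6 °C.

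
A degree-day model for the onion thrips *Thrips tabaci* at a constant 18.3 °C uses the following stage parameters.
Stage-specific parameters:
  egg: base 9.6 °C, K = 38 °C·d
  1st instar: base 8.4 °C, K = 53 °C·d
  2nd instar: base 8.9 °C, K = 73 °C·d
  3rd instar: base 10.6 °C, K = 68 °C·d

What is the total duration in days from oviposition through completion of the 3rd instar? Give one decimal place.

26.3 days

egg: 38 / (18.3 − 9.6) = 38 / 8.7 = 4.368 d.
1st instar: 53 / (18.3 − 8.4) = 53 / 9.9 = 5.354 d.
2nd instar: 73 / (18.3 − 8.9) = 73 / 9.4 = 7.766 d.
3rd instar: 68 / (18.3 − 10.6) = 68 / 7.7 = 8.831 d.
Sum = 26.318 ≈ 26.3 days.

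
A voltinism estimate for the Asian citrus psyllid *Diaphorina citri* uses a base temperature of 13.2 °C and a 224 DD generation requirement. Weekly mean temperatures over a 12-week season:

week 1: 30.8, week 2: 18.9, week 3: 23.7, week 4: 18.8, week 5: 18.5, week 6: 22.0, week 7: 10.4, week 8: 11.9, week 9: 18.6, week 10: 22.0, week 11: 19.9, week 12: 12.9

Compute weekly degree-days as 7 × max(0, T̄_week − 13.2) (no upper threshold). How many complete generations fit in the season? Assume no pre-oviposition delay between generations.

2 generations

Weekly DD (7 × max(0, T̄ − 13.2)): 123.2, 39.9, 73.5, 39.2, 37.1, 61.6, 0.0, 0.0, 37.8, 61.6, 46.9, 0.0.
Season total = 520.8 DD.
Complete generations = ⌊520.8 / 224⌋ = 2.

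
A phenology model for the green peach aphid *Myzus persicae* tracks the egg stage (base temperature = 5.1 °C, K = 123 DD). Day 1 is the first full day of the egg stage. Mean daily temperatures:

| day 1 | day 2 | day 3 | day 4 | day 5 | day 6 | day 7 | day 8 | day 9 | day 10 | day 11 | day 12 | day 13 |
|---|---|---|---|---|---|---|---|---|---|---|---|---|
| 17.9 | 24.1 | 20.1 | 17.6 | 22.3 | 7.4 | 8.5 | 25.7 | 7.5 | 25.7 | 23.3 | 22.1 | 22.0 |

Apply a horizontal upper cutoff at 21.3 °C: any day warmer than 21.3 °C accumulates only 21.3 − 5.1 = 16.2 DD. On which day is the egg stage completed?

day 11

Daily DD above 5.1 °C (capped at 16.2): 12.8, 16.2, 15.0, 12.5, 16.2, 2.3, 3.4, 16.2, 2.4, 16.2, 16.2, 16.2, 16.2.
Cumulative: 12.8, 29.0, 44.0, 56.5, 72.7, 75.0, 78.4, 94.6, 97.0, 113.2, 129.4, 145.6, 161.8.
The total first reaches 123 DD on day 11.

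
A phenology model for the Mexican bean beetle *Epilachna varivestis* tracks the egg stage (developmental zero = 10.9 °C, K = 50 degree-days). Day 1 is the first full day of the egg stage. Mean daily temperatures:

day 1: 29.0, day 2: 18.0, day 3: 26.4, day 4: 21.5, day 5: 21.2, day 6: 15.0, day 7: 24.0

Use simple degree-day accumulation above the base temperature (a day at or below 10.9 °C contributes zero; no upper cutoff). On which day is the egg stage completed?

day 4

Daily DD above 10.9 °C: 18.1, 7.1, 15.5, 10.6, 10.3, 4.1, 13.1.
Cumulative: 18.1, 25.2, 40.7, 51.3, 61.6, 65.7, 78.8.
The total first reaches 50 DD on day 4.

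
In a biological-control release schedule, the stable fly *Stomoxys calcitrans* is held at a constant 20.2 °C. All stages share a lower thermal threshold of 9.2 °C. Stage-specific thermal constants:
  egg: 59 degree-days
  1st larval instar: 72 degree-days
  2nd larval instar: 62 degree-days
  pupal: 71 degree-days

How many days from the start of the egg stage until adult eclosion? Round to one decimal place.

Daily accumulation at 20.2 °C = 20.2 − 9.2 = 11.0 DD/day.
Total K = 59 + 72 + 62 + 71 = 264 DD.
Total duration = 264 / 11.0 = 24.000 ≈ 24.0 days.

24.0 days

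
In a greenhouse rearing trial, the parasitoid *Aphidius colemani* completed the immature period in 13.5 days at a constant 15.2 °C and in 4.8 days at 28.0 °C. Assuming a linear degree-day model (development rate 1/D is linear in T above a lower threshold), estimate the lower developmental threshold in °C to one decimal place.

8.1 °C

Equal thermal constants: D₁(T₁ − T_b) = D₂(T₂ − T_b).
13.5·(15.2 − T_b) = 4.8·(28.0 − T_b)
T_b = (13.5·15.2 − 4.8·28.0) / (13.5 − 4.8) = 70.80 / 8.7 = 8.138 °C ≈ 8.1 °C.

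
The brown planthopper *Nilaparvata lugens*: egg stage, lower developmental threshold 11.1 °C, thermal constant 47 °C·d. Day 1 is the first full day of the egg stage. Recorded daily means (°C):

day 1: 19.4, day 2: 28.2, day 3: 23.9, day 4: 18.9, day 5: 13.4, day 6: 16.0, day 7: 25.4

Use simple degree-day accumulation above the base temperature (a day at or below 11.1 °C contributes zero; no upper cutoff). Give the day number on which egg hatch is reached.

Daily DD above 11.1 °C: 8.3, 17.1, 12.8, 7.8, 2.3, 4.9, 14.3.
Cumulative: 8.3, 25.4, 38.2, 46.0, 48.3, 53.2, 67.5.
The total first reaches 47 DD on day 5.

day 5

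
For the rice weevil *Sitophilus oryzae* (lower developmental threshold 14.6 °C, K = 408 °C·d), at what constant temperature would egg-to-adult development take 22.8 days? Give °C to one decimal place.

Required daily accumulation = 408 / 22.8 = 17.895 DD/day.
T = T_base + 17.895 = 14.6 + 17.895 = 32.495 ≈ 32.5 °C.

32.5 °C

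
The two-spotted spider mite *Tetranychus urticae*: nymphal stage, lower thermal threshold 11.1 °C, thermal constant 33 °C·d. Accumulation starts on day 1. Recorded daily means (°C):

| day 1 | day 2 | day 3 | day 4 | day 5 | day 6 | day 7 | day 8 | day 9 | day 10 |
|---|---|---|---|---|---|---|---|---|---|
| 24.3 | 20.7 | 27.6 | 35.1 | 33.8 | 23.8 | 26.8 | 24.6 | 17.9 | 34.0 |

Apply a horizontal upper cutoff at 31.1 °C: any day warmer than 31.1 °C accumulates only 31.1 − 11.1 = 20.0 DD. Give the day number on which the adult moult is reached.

Daily DD above 11.1 °C (capped at 20.0): 13.2, 9.6, 16.5, 20.0, 20.0, 12.7, 15.7, 13.5, 6.8, 20.0.
Cumulative: 13.2, 22.8, 39.3, 59.3, 79.3, 92.0, 107.7, 121.2, 128.0, 148.0.
The total first reaches 33 DD on day 3.

day 3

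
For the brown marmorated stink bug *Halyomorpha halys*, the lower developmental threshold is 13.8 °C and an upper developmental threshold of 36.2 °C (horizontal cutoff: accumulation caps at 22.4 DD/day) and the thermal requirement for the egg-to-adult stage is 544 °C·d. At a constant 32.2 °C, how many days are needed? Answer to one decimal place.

Daily accumulation = 32.2 − 13.8 = 18.4 DD/day.
Duration = 544 / 18.4 = 29.565 ≈ 29.6 days.

29.6 days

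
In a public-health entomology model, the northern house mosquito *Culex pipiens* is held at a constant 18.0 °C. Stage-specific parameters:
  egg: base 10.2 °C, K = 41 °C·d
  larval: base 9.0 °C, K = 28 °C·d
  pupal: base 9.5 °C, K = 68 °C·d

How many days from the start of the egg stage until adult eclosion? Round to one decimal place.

16.4 days

egg: 41 / (18.0 − 10.2) = 41 / 7.8 = 5.256 d.
larval: 28 / (18.0 − 9.0) = 28 / 9.0 = 3.111 d.
pupal: 68 / (18.0 − 9.5) = 68 / 8.5 = 8.000 d.
Sum = 16.368 ≈ 16.4 days.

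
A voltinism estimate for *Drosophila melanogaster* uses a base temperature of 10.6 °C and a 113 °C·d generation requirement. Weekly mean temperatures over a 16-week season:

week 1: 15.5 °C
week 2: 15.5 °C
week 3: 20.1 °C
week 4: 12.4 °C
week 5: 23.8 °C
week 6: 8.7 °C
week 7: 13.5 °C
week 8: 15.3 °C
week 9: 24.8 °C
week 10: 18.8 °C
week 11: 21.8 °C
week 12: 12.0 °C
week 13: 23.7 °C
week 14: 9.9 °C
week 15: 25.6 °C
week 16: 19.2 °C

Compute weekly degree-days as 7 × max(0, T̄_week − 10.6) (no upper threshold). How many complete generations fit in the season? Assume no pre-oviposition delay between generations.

Weekly DD (7 × max(0, T̄ − 10.6)): 34.3, 34.3, 66.5, 12.6, 92.4, 0.0, 20.3, 32.9, 99.4, 57.4, 78.4, 9.8, 91.7, 0.0, 105.0, 60.2.
Season total = 795.2 DD.
Complete generations = ⌊795.2 / 113⌋ = 7.

7 generations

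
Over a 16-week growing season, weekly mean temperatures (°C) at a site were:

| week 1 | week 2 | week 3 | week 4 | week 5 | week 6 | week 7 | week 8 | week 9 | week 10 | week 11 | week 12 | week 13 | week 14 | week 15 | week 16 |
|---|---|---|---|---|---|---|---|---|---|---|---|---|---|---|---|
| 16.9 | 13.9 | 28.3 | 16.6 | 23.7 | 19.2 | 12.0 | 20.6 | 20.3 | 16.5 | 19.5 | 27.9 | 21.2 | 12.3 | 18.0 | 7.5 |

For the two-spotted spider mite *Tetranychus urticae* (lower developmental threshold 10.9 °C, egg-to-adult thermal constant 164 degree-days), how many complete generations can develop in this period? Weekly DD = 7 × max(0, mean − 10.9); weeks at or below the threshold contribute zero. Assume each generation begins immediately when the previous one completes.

Weekly DD (7 × max(0, T̄ − 10.9)): 42.0, 21.0, 121.8, 39.9, 89.6, 58.1, 7.7, 67.9, 65.8, 39.2, 60.2, 119.0, 72.1, 9.8, 49.7, 0.0.
Season total = 863.8 DD.
Complete generations = ⌊863.8 / 164⌋ = 5.

5 generations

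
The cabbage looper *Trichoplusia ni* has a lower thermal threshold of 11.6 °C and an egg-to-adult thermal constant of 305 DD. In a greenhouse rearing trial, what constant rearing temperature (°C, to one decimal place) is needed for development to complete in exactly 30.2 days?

21.7 °C

Required daily accumulation = 305 / 30.2 = 10.099 DD/day.
T = T_base + 10.099 = 11.6 + 10.099 = 21.699 ≈ 21.7 °C.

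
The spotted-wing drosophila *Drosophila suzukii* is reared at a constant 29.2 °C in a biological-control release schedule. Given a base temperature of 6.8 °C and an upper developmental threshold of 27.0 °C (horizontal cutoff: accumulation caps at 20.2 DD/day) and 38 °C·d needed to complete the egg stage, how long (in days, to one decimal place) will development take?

Temperature 29.2 °C exceeds the upper threshold, so daily accumulation caps at 27.0 − 6.8 = 20.2 DD/day.
Duration = 38 / 20.2 = 1.881 ≈ 1.9 days.

1.9 days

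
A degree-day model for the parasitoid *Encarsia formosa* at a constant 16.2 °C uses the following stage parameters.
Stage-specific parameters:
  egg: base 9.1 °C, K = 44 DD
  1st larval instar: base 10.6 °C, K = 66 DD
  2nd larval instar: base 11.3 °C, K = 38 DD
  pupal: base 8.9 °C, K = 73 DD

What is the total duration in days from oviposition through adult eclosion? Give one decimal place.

egg: 44 / (16.2 − 9.1) = 44 / 7.1 = 6.197 d.
1st larval instar: 66 / (16.2 − 10.6) = 66 / 5.6 = 11.786 d.
2nd larval instar: 38 / (16.2 − 11.3) = 38 / 4.9 = 7.755 d.
pupal: 73 / (16.2 − 8.9) = 73 / 7.3 = 10.000 d.
Sum = 35.738 ≈ 35.7 days.

35.7 days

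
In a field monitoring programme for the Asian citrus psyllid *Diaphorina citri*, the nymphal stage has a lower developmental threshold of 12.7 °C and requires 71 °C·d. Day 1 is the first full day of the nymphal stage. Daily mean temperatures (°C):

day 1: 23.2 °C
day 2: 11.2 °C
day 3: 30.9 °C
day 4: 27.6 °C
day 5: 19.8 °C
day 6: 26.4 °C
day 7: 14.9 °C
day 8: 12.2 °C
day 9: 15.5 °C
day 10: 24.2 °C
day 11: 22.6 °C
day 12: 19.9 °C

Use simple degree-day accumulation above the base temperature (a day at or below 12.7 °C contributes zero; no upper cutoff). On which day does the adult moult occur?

day 10

Daily DD above 12.7 °C: 10.5, 0.0, 18.2, 14.9, 7.1, 13.7, 2.2, 0.0, 2.8, 11.5, 9.9, 7.2.
Cumulative: 10.5, 10.5, 28.7, 43.6, 50.7, 64.4, 66.6, 66.6, 69.4, 80.9, 90.8, 98.0.
The total first reaches 71 DD on day 10.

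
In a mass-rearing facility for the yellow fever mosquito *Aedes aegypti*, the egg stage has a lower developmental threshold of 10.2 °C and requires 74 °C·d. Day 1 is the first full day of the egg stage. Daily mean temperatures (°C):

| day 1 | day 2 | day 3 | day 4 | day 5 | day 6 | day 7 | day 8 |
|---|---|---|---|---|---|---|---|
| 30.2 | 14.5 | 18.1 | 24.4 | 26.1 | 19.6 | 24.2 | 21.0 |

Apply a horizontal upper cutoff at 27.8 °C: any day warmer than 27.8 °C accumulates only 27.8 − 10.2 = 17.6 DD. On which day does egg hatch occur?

day 7

Daily DD above 10.2 °C (capped at 17.6): 17.6, 4.3, 7.9, 14.2, 15.9, 9.4, 14.0, 10.8.
Cumulative: 17.6, 21.9, 29.8, 44.0, 59.9, 69.3, 83.3, 94.1.
The total first reaches 74 DD on day 7.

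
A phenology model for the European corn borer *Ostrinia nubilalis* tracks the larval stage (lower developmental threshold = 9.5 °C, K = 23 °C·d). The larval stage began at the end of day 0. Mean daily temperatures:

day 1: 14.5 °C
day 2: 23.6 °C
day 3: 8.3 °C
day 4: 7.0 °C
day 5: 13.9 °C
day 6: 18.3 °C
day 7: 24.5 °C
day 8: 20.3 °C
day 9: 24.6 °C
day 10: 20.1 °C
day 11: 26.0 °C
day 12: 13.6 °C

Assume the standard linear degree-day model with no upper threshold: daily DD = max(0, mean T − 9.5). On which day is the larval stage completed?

Daily DD above 9.5 °C: 5.0, 14.1, 0.0, 0.0, 4.4, 8.8, 15.0, 10.8, 15.1, 10.6, 16.5, 4.1.
Cumulative: 5.0, 19.1, 19.1, 19.1, 23.5, 32.3, 47.3, 58.1, 73.2, 83.8, 100.3, 104.4.
The total first reaches 23 DD on day 5.

day 5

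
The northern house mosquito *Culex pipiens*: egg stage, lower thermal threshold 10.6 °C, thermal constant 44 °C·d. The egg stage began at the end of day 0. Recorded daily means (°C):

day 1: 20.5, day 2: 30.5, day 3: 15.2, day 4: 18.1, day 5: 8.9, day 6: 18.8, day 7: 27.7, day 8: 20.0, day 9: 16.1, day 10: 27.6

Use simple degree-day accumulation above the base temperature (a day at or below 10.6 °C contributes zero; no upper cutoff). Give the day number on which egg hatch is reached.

Daily DD above 10.6 °C: 9.9, 19.9, 4.6, 7.5, 0.0, 8.2, 17.1, 9.4, 5.5, 17.0.
Cumulative: 9.9, 29.8, 34.4, 41.9, 41.9, 50.1, 67.2, 76.6, 82.1, 99.1.
The total first reaches 44 DD on day 6.

day 6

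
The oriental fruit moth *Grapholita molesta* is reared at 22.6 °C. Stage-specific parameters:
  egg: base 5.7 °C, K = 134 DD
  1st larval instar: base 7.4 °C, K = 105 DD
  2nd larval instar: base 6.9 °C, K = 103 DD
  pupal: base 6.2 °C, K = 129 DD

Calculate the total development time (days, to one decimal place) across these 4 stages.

29.3 days

egg: 134 / (22.6 − 5.7) = 134 / 16.9 = 7.929 d.
1st larval instar: 105 / (22.6 − 7.4) = 105 / 15.2 = 6.908 d.
2nd larval instar: 103 / (22.6 − 6.9) = 103 / 15.7 = 6.561 d.
pupal: 129 / (22.6 − 6.2) = 129 / 16.4 = 7.866 d.
Sum = 29.263 ≈ 29.3 days.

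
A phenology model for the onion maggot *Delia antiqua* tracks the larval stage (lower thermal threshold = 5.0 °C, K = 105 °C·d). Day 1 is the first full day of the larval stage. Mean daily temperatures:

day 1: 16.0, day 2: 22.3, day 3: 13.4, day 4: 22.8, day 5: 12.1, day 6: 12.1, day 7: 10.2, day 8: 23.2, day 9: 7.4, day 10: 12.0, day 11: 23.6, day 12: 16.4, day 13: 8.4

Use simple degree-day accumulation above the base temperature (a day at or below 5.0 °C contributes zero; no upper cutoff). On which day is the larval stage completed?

Daily DD above 5.0 °C: 11.0, 17.3, 8.4, 17.8, 7.1, 7.1, 5.2, 18.2, 2.4, 7.0, 18.6, 11.4, 3.4.
Cumulative: 11.0, 28.3, 36.7, 54.5, 61.6, 68.7, 73.9, 92.1, 94.5, 101.5, 120.1, 131.5, 134.9.
The total first reaches 105 DD on day 11.

day 11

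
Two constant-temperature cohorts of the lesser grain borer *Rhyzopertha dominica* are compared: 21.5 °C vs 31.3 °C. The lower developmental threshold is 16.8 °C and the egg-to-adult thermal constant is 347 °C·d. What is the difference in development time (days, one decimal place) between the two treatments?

At 21.5 °C: 347 / (21.5 − 16.8) = 347 / 4.7 = 73.830 d.
At 31.3 °C: 347 / (31.3 − 16.8) = 347 / 14.5 = 23.931 d.
Difference = |73.830 − 23.931| = 49.899 ≈ 49.9 days.

49.9 days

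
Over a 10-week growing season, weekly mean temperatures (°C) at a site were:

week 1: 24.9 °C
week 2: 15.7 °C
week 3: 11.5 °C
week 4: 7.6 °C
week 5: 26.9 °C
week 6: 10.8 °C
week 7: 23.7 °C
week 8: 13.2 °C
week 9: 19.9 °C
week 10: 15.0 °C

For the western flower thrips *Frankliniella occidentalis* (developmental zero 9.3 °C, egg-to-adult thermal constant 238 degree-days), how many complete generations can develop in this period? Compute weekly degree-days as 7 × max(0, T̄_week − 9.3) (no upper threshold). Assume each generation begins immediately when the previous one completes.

Weekly DD (7 × max(0, T̄ − 9.3)): 109.2, 44.8, 15.4, 0.0, 123.2, 10.5, 100.8, 27.3, 74.2, 39.9.
Season total = 545.3 DD.
Complete generations = ⌊545.3 / 238⌋ = 2.

2 generations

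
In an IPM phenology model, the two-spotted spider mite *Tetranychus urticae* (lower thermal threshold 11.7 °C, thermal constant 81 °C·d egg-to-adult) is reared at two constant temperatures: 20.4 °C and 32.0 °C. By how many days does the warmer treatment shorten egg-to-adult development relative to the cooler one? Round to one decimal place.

5.3 days

At 20.4 °C: 81 / (20.4 − 11.7) = 81 / 8.7 = 9.310 d.
At 32.0 °C: 81 / (32.0 − 11.7) = 81 / 20.3 = 3.990 d.
Difference = |9.310 − 3.990| = 5.320 ≈ 5.3 days.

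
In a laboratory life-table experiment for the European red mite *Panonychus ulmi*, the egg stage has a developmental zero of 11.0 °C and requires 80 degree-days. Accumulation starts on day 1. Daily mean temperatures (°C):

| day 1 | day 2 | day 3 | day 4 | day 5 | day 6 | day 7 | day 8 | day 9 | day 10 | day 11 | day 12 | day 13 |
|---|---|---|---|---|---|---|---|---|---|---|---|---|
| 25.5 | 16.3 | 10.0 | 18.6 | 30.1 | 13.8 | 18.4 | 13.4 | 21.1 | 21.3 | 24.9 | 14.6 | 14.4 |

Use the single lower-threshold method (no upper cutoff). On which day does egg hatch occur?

Daily DD above 11.0 °C: 14.5, 5.3, 0.0, 7.6, 19.1, 2.8, 7.4, 2.4, 10.1, 10.3, 13.9, 3.6, 3.4.
Cumulative: 14.5, 19.8, 19.8, 27.4, 46.5, 49.3, 56.7, 59.1, 69.2, 79.5, 93.4, 97.0, 100.4.
The total first reaches 80 DD on day 11.

day 11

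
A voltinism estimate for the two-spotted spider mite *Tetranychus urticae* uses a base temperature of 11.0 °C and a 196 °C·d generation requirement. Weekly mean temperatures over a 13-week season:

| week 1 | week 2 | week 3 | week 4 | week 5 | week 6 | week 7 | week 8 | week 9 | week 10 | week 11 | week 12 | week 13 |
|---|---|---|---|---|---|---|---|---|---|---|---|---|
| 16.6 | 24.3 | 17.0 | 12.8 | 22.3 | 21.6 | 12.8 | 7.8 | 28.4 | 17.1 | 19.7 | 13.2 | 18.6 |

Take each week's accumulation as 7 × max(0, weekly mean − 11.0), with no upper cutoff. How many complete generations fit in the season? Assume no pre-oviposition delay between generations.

Weekly DD (7 × max(0, T̄ − 11.0)): 39.2, 93.1, 42.0, 12.6, 79.1, 74.2, 12.6, 0.0, 121.8, 42.7, 60.9, 15.4, 53.2.
Season total = 646.8 DD.
Complete generations = ⌊646.8 / 196⌋ = 3.

3 generations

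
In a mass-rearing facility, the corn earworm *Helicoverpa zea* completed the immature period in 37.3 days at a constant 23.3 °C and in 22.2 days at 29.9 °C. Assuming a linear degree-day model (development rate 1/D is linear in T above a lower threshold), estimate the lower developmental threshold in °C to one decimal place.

Equal thermal constants: D₁(T₁ − T_b) = D₂(T₂ − T_b).
37.3·(23.3 − T_b) = 22.2·(29.9 − T_b)
T_b = (37.3·23.3 − 22.2·29.9) / (37.3 − 22.2) = 205.31 / 15.1 = 13.597 °C ≈ 13.6 °C.

13.6 °C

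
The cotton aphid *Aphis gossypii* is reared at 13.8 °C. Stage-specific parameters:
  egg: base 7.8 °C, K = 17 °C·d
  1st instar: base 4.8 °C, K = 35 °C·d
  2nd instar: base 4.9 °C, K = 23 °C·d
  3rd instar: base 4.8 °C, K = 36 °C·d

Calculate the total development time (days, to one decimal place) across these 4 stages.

13.3 days

egg: 17 / (13.8 − 7.8) = 17 / 6.0 = 2.833 d.
1st instar: 35 / (13.8 − 4.8) = 35 / 9.0 = 3.889 d.
2nd instar: 23 / (13.8 − 4.9) = 23 / 8.9 = 2.584 d.
3rd instar: 36 / (13.8 − 4.8) = 36 / 9.0 = 4.000 d.
Sum = 13.306 ≈ 13.3 days.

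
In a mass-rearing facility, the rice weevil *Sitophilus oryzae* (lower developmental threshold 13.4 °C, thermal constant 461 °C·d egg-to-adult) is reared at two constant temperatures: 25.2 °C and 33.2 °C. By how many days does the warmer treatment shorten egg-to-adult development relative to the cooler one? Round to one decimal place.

At 25.2 °C: 461 / (25.2 − 13.4) = 461 / 11.8 = 39.068 d.
At 33.2 °C: 461 / (33.2 − 13.4) = 461 / 19.8 = 23.283 d.
Difference = |39.068 − 23.283| = 15.785 ≈ 15.8 days.

15.8 days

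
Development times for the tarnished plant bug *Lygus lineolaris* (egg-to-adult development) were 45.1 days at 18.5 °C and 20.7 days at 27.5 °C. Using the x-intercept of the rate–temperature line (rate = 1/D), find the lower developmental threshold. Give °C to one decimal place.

10.9 °C

Linear rate model ⇒ the product D·(T − T_b) is constant across temperatures.
45.1·(18.5 − T_b) = 20.7·(27.5 − T_b)
T_b = (45.1·18.5 − 20.7·27.5) / (45.1 − 20.7) = 265.10 / 24.4 = 10.865 °C ≈ 10.9 °C.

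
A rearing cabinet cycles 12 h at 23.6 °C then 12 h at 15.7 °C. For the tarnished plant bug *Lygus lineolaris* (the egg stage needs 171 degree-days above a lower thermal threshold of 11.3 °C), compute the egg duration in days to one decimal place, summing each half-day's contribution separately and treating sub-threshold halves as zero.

Day half: max(0, 23.6 − 11.3) × 0.5 = 12.3 × 0.5 = 6.15 DD.
Night half: max(0, 15.7 − 11.3) × 0.5 = 4.4 × 0.5 = 2.20 DD.
Per 24 h: 8.35 DD/day.
Duration = 171 / 8.35 = 20.479 ≈ 20.5 days.

20.5 days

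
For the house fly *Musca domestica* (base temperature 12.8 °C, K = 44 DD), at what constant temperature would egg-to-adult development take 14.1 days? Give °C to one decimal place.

15.9 °C

Required daily accumulation = 44 / 14.1 = 3.121 DD/day.
T = T_base + 3.121 = 12.8 + 3.121 = 15.921 ≈ 15.9 °C.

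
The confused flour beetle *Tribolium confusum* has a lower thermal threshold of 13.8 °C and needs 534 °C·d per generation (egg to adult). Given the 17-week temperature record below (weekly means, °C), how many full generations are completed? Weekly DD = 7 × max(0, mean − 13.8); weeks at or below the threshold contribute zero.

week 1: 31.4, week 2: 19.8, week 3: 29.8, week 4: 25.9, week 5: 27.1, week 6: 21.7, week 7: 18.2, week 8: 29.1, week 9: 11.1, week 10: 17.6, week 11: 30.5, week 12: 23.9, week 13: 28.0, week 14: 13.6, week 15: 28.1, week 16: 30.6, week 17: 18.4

Weekly DD (7 × max(0, T̄ − 13.8)): 123.2, 42.0, 112.0, 84.7, 93.1, 55.3, 30.8, 107.1, 0.0, 26.6, 116.9, 70.7, 99.4, 0.0, 100.1, 117.6, 32.2.
Season total = 1211.7 DD.
Complete generations = ⌊1211.7 / 534⌋ = 2.

2 generations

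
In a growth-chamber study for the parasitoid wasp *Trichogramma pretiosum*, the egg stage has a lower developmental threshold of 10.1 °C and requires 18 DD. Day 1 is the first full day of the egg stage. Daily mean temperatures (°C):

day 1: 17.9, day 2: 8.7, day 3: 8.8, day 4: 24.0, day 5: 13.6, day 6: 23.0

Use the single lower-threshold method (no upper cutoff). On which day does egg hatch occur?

Daily DD above 10.1 °C: 7.8, 0.0, 0.0, 13.9, 3.5, 12.9.
Cumulative: 7.8, 7.8, 7.8, 21.7, 25.2, 38.1.
The total first reaches 18 DD on day 4.

day 4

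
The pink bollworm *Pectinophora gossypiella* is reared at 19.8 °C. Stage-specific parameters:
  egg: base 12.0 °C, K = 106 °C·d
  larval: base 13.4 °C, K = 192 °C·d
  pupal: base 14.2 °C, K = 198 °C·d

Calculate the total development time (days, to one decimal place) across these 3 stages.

78.9 days

egg: 106 / (19.8 − 12.0) = 106 / 7.8 = 13.590 d.
larval: 192 / (19.8 − 13.4) = 192 / 6.4 = 30.000 d.
pupal: 198 / (19.8 − 14.2) = 198 / 5.6 = 35.357 d.
Sum = 78.947 ≈ 78.9 days.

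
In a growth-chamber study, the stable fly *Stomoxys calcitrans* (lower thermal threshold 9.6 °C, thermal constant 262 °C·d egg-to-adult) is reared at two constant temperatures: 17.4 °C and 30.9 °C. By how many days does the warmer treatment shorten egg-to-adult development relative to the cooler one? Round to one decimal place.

21.3 days

At 17.4 °C: 262 / (17.4 − 9.6) = 262 / 7.8 = 33.590 d.
At 30.9 °C: 262 / (30.9 − 9.6) = 262 / 21.3 = 12.300 d.
Difference = |33.590 − 12.300| = 21.289 ≈ 21.3 days.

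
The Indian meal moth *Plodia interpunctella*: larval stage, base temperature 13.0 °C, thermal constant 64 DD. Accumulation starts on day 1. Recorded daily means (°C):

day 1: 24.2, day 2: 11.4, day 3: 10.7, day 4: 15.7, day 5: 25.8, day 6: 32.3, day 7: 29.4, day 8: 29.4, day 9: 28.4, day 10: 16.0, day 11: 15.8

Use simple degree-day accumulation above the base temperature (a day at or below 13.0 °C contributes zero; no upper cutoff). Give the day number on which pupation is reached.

day 8

Daily DD above 13.0 °C: 11.2, 0.0, 0.0, 2.7, 12.8, 19.3, 16.4, 16.4, 15.4, 3.0, 2.8.
Cumulative: 11.2, 11.2, 11.2, 13.9, 26.7, 46.0, 62.4, 78.8, 94.2, 97.2, 100.0.
The total first reaches 64 DD on day 8.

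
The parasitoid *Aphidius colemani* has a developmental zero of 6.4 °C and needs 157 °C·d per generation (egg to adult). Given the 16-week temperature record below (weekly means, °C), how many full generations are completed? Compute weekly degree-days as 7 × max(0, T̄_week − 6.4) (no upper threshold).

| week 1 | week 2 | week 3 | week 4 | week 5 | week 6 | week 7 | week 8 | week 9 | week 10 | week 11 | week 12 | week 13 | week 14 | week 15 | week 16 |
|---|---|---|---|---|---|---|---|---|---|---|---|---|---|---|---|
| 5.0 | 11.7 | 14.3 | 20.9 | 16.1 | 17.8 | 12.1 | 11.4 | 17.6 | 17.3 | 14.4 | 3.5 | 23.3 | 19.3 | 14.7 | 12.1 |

5 generations

Weekly DD (7 × max(0, T̄ − 6.4)): 0.0, 37.1, 55.3, 101.5, 67.9, 79.8, 39.9, 35.0, 78.4, 76.3, 56.0, 0.0, 118.3, 90.3, 58.1, 39.9.
Season total = 933.8 DD.
Complete generations = ⌊933.8 / 157⌋ = 5.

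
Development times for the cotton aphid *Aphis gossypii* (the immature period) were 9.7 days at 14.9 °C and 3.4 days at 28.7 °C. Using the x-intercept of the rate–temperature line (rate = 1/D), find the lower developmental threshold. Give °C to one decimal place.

7.5 °C

Equal thermal constants: D₁(T₁ − T_b) = D₂(T₂ − T_b).
9.7·(14.9 − T_b) = 3.4·(28.7 − T_b)
T_b = (9.7·14.9 − 3.4·28.7) / (9.7 − 3.4) = 46.95 / 6.3 = 7.452 °C ≈ 7.5 °C.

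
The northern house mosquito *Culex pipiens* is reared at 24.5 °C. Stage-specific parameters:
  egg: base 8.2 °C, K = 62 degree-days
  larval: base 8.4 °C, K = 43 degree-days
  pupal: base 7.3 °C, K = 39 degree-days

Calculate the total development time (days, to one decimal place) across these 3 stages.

egg: 62 / (24.5 − 8.2) = 62 / 16.3 = 3.804 d.
larval: 43 / (24.5 − 8.4) = 43 / 16.1 = 2.671 d.
pupal: 39 / (24.5 − 7.3) = 39 / 17.2 = 2.267 d.
Sum = 8.742 ≈ 8.7 days.

8.7 days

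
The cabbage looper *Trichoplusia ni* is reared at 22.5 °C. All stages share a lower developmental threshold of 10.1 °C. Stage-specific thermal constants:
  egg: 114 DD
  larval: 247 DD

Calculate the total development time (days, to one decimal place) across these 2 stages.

Daily accumulation at 22.5 °C = 22.5 − 10.1 = 12.4 DD/day.
Total K = 114 + 247 = 361 DD.
Total duration = 361 / 12.4 = 29.113 ≈ 29.1 days.

29.1 days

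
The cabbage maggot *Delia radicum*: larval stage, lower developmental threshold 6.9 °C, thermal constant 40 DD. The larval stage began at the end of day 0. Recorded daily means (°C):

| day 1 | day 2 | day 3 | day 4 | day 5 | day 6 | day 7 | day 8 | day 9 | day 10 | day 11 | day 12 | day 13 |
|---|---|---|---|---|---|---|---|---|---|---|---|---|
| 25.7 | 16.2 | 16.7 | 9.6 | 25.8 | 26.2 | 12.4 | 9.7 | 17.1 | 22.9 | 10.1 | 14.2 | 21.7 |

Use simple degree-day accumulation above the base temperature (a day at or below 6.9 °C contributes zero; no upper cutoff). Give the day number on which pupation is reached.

day 4

Daily DD above 6.9 °C: 18.8, 9.3, 9.8, 2.7, 18.9, 19.3, 5.5, 2.8, 10.2, 16.0, 3.2, 7.3, 14.8.
Cumulative: 18.8, 28.1, 37.9, 40.6, 59.5, 78.8, 84.3, 87.1, 97.3, 113.3, 116.5, 123.8, 138.6.
The total first reaches 40 DD on day 4.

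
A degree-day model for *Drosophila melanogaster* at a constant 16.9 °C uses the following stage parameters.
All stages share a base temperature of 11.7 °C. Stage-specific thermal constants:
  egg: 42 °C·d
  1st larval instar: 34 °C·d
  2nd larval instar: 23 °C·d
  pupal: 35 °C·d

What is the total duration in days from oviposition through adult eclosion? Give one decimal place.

25.8 days

Daily accumulation at 16.9 °C = 16.9 − 11.7 = 5.2 DD/day.
Total K = 42 + 34 + 23 + 35 = 134 DD.
Total duration = 134 / 5.2 = 25.769 ≈ 25.8 days.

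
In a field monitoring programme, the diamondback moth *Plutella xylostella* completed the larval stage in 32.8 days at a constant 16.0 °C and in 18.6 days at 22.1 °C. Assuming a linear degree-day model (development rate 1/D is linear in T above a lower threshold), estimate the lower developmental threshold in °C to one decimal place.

Linear rate model ⇒ the product D·(T − T_b) is constant across temperatures.
32.8·(16.0 − T_b) = 18.6·(22.1 − T_b)
T_b = (32.8·16.0 − 18.6·22.1) / (32.8 − 18.6) = 113.74 / 14.2 = 8.010 °C ≈ 8.0 °C.

8.0 °C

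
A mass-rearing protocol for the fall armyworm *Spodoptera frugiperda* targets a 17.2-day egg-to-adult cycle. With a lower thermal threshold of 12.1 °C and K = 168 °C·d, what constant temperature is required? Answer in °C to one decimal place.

Required daily accumulation = 168 / 17.2 = 9.767 DD/day.
T = T_base + 9.767 = 12.1 + 9.767 = 21.867 ≈ 21.9 °C.

21.9 °C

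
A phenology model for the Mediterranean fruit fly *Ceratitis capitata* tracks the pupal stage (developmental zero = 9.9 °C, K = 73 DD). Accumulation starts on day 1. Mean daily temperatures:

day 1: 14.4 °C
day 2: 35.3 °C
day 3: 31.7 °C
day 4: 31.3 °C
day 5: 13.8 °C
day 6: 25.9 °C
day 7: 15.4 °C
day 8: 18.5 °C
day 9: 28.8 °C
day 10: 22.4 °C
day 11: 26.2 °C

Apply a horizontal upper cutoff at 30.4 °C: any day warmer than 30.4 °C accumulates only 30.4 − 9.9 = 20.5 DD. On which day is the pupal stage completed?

Daily DD above 9.9 °C (capped at 20.5): 4.5, 20.5, 20.5, 20.5, 3.9, 16.0, 5.5, 8.6, 18.9, 12.5, 16.3.
Cumulative: 4.5, 25.0, 45.5, 66.0, 69.9, 85.9, 91.4, 100.0, 118.9, 131.4, 147.7.
The total first reaches 73 DD on day 6.

day 6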